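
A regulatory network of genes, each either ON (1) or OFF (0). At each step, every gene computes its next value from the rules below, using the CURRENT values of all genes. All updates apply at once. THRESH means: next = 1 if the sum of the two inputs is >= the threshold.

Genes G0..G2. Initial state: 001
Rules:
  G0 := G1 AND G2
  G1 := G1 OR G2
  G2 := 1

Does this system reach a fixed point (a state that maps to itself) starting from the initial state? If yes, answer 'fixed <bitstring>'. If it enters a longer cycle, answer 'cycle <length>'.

Answer: fixed 111

Derivation:
Step 0: 001
Step 1: G0=G1&G2=0&1=0 G1=G1|G2=0|1=1 G2=1(const) -> 011
Step 2: G0=G1&G2=1&1=1 G1=G1|G2=1|1=1 G2=1(const) -> 111
Step 3: G0=G1&G2=1&1=1 G1=G1|G2=1|1=1 G2=1(const) -> 111
Fixed point reached at step 2: 111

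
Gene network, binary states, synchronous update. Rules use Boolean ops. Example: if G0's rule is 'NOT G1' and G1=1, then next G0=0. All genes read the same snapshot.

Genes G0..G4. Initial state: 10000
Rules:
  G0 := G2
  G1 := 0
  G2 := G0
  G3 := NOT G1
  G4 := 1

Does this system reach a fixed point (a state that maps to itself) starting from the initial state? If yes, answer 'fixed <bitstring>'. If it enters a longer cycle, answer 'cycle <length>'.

Answer: cycle 2

Derivation:
Step 0: 10000
Step 1: G0=G2=0 G1=0(const) G2=G0=1 G3=NOT G1=NOT 0=1 G4=1(const) -> 00111
Step 2: G0=G2=1 G1=0(const) G2=G0=0 G3=NOT G1=NOT 0=1 G4=1(const) -> 10011
Step 3: G0=G2=0 G1=0(const) G2=G0=1 G3=NOT G1=NOT 0=1 G4=1(const) -> 00111
Cycle of length 2 starting at step 1 -> no fixed point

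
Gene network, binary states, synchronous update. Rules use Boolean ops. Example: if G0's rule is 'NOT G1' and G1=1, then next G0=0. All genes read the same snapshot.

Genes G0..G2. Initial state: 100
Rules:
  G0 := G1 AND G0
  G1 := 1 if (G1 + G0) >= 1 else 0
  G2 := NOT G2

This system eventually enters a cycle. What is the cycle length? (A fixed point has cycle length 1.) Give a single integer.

Step 0: 100
Step 1: G0=G1&G0=0&1=0 G1=(0+1>=1)=1 G2=NOT G2=NOT 0=1 -> 011
Step 2: G0=G1&G0=1&0=0 G1=(1+0>=1)=1 G2=NOT G2=NOT 1=0 -> 010
Step 3: G0=G1&G0=1&0=0 G1=(1+0>=1)=1 G2=NOT G2=NOT 0=1 -> 011
State from step 3 equals state from step 1 -> cycle length 2

Answer: 2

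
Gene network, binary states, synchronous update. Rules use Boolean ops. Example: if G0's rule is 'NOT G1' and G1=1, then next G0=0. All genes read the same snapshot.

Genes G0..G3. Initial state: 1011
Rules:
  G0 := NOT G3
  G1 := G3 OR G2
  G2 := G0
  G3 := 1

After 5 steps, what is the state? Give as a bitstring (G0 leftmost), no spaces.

Step 1: G0=NOT G3=NOT 1=0 G1=G3|G2=1|1=1 G2=G0=1 G3=1(const) -> 0111
Step 2: G0=NOT G3=NOT 1=0 G1=G3|G2=1|1=1 G2=G0=0 G3=1(const) -> 0101
Step 3: G0=NOT G3=NOT 1=0 G1=G3|G2=1|0=1 G2=G0=0 G3=1(const) -> 0101
Step 4: G0=NOT G3=NOT 1=0 G1=G3|G2=1|0=1 G2=G0=0 G3=1(const) -> 0101
Step 5: G0=NOT G3=NOT 1=0 G1=G3|G2=1|0=1 G2=G0=0 G3=1(const) -> 0101

0101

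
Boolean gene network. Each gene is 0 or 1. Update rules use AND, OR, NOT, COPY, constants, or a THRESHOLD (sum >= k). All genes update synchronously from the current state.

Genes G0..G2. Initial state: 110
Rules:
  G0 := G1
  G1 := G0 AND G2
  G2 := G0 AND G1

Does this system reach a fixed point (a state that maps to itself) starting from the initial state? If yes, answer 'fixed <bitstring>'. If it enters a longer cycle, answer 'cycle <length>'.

Step 0: 110
Step 1: G0=G1=1 G1=G0&G2=1&0=0 G2=G0&G1=1&1=1 -> 101
Step 2: G0=G1=0 G1=G0&G2=1&1=1 G2=G0&G1=1&0=0 -> 010
Step 3: G0=G1=1 G1=G0&G2=0&0=0 G2=G0&G1=0&1=0 -> 100
Step 4: G0=G1=0 G1=G0&G2=1&0=0 G2=G0&G1=1&0=0 -> 000
Step 5: G0=G1=0 G1=G0&G2=0&0=0 G2=G0&G1=0&0=0 -> 000
Fixed point reached at step 4: 000

Answer: fixed 000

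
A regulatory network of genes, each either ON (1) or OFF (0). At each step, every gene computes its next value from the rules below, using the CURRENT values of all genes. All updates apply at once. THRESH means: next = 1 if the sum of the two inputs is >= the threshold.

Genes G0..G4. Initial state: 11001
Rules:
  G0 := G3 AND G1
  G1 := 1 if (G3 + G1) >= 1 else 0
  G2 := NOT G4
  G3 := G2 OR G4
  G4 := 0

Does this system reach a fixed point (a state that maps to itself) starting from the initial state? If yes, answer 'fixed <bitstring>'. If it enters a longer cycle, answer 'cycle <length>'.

Answer: fixed 11110

Derivation:
Step 0: 11001
Step 1: G0=G3&G1=0&1=0 G1=(0+1>=1)=1 G2=NOT G4=NOT 1=0 G3=G2|G4=0|1=1 G4=0(const) -> 01010
Step 2: G0=G3&G1=1&1=1 G1=(1+1>=1)=1 G2=NOT G4=NOT 0=1 G3=G2|G4=0|0=0 G4=0(const) -> 11100
Step 3: G0=G3&G1=0&1=0 G1=(0+1>=1)=1 G2=NOT G4=NOT 0=1 G3=G2|G4=1|0=1 G4=0(const) -> 01110
Step 4: G0=G3&G1=1&1=1 G1=(1+1>=1)=1 G2=NOT G4=NOT 0=1 G3=G2|G4=1|0=1 G4=0(const) -> 11110
Step 5: G0=G3&G1=1&1=1 G1=(1+1>=1)=1 G2=NOT G4=NOT 0=1 G3=G2|G4=1|0=1 G4=0(const) -> 11110
Fixed point reached at step 4: 11110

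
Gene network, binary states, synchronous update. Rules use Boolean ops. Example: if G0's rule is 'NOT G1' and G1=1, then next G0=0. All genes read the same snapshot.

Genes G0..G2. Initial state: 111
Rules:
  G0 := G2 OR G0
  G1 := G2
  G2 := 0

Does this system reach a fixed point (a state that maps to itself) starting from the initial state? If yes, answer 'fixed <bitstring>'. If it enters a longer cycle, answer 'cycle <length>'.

Answer: fixed 100

Derivation:
Step 0: 111
Step 1: G0=G2|G0=1|1=1 G1=G2=1 G2=0(const) -> 110
Step 2: G0=G2|G0=0|1=1 G1=G2=0 G2=0(const) -> 100
Step 3: G0=G2|G0=0|1=1 G1=G2=0 G2=0(const) -> 100
Fixed point reached at step 2: 100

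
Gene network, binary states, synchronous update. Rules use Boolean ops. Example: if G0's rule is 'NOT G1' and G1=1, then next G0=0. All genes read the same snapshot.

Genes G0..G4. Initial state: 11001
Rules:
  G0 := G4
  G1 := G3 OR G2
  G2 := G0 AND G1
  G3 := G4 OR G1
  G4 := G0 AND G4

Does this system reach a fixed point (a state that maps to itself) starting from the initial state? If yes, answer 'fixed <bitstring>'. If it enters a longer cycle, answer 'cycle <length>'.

Answer: fixed 11111

Derivation:
Step 0: 11001
Step 1: G0=G4=1 G1=G3|G2=0|0=0 G2=G0&G1=1&1=1 G3=G4|G1=1|1=1 G4=G0&G4=1&1=1 -> 10111
Step 2: G0=G4=1 G1=G3|G2=1|1=1 G2=G0&G1=1&0=0 G3=G4|G1=1|0=1 G4=G0&G4=1&1=1 -> 11011
Step 3: G0=G4=1 G1=G3|G2=1|0=1 G2=G0&G1=1&1=1 G3=G4|G1=1|1=1 G4=G0&G4=1&1=1 -> 11111
Step 4: G0=G4=1 G1=G3|G2=1|1=1 G2=G0&G1=1&1=1 G3=G4|G1=1|1=1 G4=G0&G4=1&1=1 -> 11111
Fixed point reached at step 3: 11111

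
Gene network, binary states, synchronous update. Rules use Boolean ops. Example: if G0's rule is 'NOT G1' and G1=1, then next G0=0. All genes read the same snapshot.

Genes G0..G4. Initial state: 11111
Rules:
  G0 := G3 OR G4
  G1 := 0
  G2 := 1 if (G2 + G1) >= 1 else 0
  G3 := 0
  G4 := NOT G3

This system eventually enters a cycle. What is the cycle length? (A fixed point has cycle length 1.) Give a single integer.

Answer: 1

Derivation:
Step 0: 11111
Step 1: G0=G3|G4=1|1=1 G1=0(const) G2=(1+1>=1)=1 G3=0(const) G4=NOT G3=NOT 1=0 -> 10100
Step 2: G0=G3|G4=0|0=0 G1=0(const) G2=(1+0>=1)=1 G3=0(const) G4=NOT G3=NOT 0=1 -> 00101
Step 3: G0=G3|G4=0|1=1 G1=0(const) G2=(1+0>=1)=1 G3=0(const) G4=NOT G3=NOT 0=1 -> 10101
Step 4: G0=G3|G4=0|1=1 G1=0(const) G2=(1+0>=1)=1 G3=0(const) G4=NOT G3=NOT 0=1 -> 10101
State from step 4 equals state from step 3 -> cycle length 1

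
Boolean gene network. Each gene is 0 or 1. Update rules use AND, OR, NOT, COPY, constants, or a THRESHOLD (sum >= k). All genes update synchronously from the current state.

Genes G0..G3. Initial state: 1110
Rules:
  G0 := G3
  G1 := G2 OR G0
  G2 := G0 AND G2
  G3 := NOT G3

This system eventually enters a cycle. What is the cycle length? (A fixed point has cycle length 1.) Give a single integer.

Answer: 2

Derivation:
Step 0: 1110
Step 1: G0=G3=0 G1=G2|G0=1|1=1 G2=G0&G2=1&1=1 G3=NOT G3=NOT 0=1 -> 0111
Step 2: G0=G3=1 G1=G2|G0=1|0=1 G2=G0&G2=0&1=0 G3=NOT G3=NOT 1=0 -> 1100
Step 3: G0=G3=0 G1=G2|G0=0|1=1 G2=G0&G2=1&0=0 G3=NOT G3=NOT 0=1 -> 0101
Step 4: G0=G3=1 G1=G2|G0=0|0=0 G2=G0&G2=0&0=0 G3=NOT G3=NOT 1=0 -> 1000
Step 5: G0=G3=0 G1=G2|G0=0|1=1 G2=G0&G2=1&0=0 G3=NOT G3=NOT 0=1 -> 0101
State from step 5 equals state from step 3 -> cycle length 2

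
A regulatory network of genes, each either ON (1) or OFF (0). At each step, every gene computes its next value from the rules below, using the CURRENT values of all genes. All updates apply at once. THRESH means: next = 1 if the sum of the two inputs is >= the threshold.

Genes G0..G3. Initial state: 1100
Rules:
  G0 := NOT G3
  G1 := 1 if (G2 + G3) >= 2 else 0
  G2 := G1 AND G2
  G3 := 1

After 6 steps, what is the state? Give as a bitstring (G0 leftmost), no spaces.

Step 1: G0=NOT G3=NOT 0=1 G1=(0+0>=2)=0 G2=G1&G2=1&0=0 G3=1(const) -> 1001
Step 2: G0=NOT G3=NOT 1=0 G1=(0+1>=2)=0 G2=G1&G2=0&0=0 G3=1(const) -> 0001
Step 3: G0=NOT G3=NOT 1=0 G1=(0+1>=2)=0 G2=G1&G2=0&0=0 G3=1(const) -> 0001
Step 4: G0=NOT G3=NOT 1=0 G1=(0+1>=2)=0 G2=G1&G2=0&0=0 G3=1(const) -> 0001
Step 5: G0=NOT G3=NOT 1=0 G1=(0+1>=2)=0 G2=G1&G2=0&0=0 G3=1(const) -> 0001
Step 6: G0=NOT G3=NOT 1=0 G1=(0+1>=2)=0 G2=G1&G2=0&0=0 G3=1(const) -> 0001

0001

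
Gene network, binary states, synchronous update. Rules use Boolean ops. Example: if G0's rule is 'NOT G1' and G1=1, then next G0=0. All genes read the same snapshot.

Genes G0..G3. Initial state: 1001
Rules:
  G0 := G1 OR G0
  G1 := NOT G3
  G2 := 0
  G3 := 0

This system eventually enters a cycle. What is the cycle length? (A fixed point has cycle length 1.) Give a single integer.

Answer: 1

Derivation:
Step 0: 1001
Step 1: G0=G1|G0=0|1=1 G1=NOT G3=NOT 1=0 G2=0(const) G3=0(const) -> 1000
Step 2: G0=G1|G0=0|1=1 G1=NOT G3=NOT 0=1 G2=0(const) G3=0(const) -> 1100
Step 3: G0=G1|G0=1|1=1 G1=NOT G3=NOT 0=1 G2=0(const) G3=0(const) -> 1100
State from step 3 equals state from step 2 -> cycle length 1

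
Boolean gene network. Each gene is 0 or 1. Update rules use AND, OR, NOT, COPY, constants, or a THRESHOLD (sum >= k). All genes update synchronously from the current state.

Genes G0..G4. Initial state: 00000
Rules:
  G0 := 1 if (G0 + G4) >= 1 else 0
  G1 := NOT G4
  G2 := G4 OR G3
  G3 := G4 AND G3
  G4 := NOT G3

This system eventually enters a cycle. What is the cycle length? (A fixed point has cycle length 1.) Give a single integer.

Answer: 1

Derivation:
Step 0: 00000
Step 1: G0=(0+0>=1)=0 G1=NOT G4=NOT 0=1 G2=G4|G3=0|0=0 G3=G4&G3=0&0=0 G4=NOT G3=NOT 0=1 -> 01001
Step 2: G0=(0+1>=1)=1 G1=NOT G4=NOT 1=0 G2=G4|G3=1|0=1 G3=G4&G3=1&0=0 G4=NOT G3=NOT 0=1 -> 10101
Step 3: G0=(1+1>=1)=1 G1=NOT G4=NOT 1=0 G2=G4|G3=1|0=1 G3=G4&G3=1&0=0 G4=NOT G3=NOT 0=1 -> 10101
State from step 3 equals state from step 2 -> cycle length 1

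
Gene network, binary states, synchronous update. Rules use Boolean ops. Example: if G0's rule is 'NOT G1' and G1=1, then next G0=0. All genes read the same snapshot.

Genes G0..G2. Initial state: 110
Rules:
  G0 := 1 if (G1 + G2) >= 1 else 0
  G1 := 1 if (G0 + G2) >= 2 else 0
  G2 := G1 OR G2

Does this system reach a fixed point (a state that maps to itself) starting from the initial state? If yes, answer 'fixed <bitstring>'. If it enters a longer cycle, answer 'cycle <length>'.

Step 0: 110
Step 1: G0=(1+0>=1)=1 G1=(1+0>=2)=0 G2=G1|G2=1|0=1 -> 101
Step 2: G0=(0+1>=1)=1 G1=(1+1>=2)=1 G2=G1|G2=0|1=1 -> 111
Step 3: G0=(1+1>=1)=1 G1=(1+1>=2)=1 G2=G1|G2=1|1=1 -> 111
Fixed point reached at step 2: 111

Answer: fixed 111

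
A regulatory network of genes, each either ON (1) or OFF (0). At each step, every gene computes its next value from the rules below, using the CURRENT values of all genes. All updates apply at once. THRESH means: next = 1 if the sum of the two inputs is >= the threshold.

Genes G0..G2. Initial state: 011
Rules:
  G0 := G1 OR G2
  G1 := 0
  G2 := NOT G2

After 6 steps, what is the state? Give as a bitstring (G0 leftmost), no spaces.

Step 1: G0=G1|G2=1|1=1 G1=0(const) G2=NOT G2=NOT 1=0 -> 100
Step 2: G0=G1|G2=0|0=0 G1=0(const) G2=NOT G2=NOT 0=1 -> 001
Step 3: G0=G1|G2=0|1=1 G1=0(const) G2=NOT G2=NOT 1=0 -> 100
Step 4: G0=G1|G2=0|0=0 G1=0(const) G2=NOT G2=NOT 0=1 -> 001
Step 5: G0=G1|G2=0|1=1 G1=0(const) G2=NOT G2=NOT 1=0 -> 100
Step 6: G0=G1|G2=0|0=0 G1=0(const) G2=NOT G2=NOT 0=1 -> 001

001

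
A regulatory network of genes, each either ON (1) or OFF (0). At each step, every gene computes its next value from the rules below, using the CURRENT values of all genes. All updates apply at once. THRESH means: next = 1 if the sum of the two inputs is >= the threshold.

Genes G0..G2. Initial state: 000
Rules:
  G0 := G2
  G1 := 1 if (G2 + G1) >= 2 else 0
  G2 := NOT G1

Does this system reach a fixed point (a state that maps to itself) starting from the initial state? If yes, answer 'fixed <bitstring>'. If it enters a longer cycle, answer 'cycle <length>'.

Step 0: 000
Step 1: G0=G2=0 G1=(0+0>=2)=0 G2=NOT G1=NOT 0=1 -> 001
Step 2: G0=G2=1 G1=(1+0>=2)=0 G2=NOT G1=NOT 0=1 -> 101
Step 3: G0=G2=1 G1=(1+0>=2)=0 G2=NOT G1=NOT 0=1 -> 101
Fixed point reached at step 2: 101

Answer: fixed 101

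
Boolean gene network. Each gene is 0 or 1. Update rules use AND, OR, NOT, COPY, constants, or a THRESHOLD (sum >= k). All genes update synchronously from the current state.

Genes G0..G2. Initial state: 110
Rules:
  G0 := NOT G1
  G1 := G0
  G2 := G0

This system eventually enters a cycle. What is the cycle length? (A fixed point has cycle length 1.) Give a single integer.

Answer: 4

Derivation:
Step 0: 110
Step 1: G0=NOT G1=NOT 1=0 G1=G0=1 G2=G0=1 -> 011
Step 2: G0=NOT G1=NOT 1=0 G1=G0=0 G2=G0=0 -> 000
Step 3: G0=NOT G1=NOT 0=1 G1=G0=0 G2=G0=0 -> 100
Step 4: G0=NOT G1=NOT 0=1 G1=G0=1 G2=G0=1 -> 111
Step 5: G0=NOT G1=NOT 1=0 G1=G0=1 G2=G0=1 -> 011
State from step 5 equals state from step 1 -> cycle length 4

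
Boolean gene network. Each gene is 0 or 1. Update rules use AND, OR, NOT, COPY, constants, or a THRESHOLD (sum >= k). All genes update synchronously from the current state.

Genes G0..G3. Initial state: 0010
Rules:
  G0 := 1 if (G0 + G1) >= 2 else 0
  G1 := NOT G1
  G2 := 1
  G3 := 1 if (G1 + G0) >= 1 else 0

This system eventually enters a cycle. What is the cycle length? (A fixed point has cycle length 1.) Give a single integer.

Answer: 2

Derivation:
Step 0: 0010
Step 1: G0=(0+0>=2)=0 G1=NOT G1=NOT 0=1 G2=1(const) G3=(0+0>=1)=0 -> 0110
Step 2: G0=(0+1>=2)=0 G1=NOT G1=NOT 1=0 G2=1(const) G3=(1+0>=1)=1 -> 0011
Step 3: G0=(0+0>=2)=0 G1=NOT G1=NOT 0=1 G2=1(const) G3=(0+0>=1)=0 -> 0110
State from step 3 equals state from step 1 -> cycle length 2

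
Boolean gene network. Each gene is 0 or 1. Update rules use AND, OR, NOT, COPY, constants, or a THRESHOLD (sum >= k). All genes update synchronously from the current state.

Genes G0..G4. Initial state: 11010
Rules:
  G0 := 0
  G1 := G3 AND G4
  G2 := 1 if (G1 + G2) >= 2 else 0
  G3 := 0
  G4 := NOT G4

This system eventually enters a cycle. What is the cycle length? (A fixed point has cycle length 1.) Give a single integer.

Step 0: 11010
Step 1: G0=0(const) G1=G3&G4=1&0=0 G2=(1+0>=2)=0 G3=0(const) G4=NOT G4=NOT 0=1 -> 00001
Step 2: G0=0(const) G1=G3&G4=0&1=0 G2=(0+0>=2)=0 G3=0(const) G4=NOT G4=NOT 1=0 -> 00000
Step 3: G0=0(const) G1=G3&G4=0&0=0 G2=(0+0>=2)=0 G3=0(const) G4=NOT G4=NOT 0=1 -> 00001
State from step 3 equals state from step 1 -> cycle length 2

Answer: 2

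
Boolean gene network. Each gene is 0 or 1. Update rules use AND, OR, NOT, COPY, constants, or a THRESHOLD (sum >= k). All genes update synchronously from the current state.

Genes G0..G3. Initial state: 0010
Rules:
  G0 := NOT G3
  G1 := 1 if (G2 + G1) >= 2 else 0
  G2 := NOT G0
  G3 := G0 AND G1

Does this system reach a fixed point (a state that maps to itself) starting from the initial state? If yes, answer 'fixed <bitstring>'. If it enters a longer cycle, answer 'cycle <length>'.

Step 0: 0010
Step 1: G0=NOT G3=NOT 0=1 G1=(1+0>=2)=0 G2=NOT G0=NOT 0=1 G3=G0&G1=0&0=0 -> 1010
Step 2: G0=NOT G3=NOT 0=1 G1=(1+0>=2)=0 G2=NOT G0=NOT 1=0 G3=G0&G1=1&0=0 -> 1000
Step 3: G0=NOT G3=NOT 0=1 G1=(0+0>=2)=0 G2=NOT G0=NOT 1=0 G3=G0&G1=1&0=0 -> 1000
Fixed point reached at step 2: 1000

Answer: fixed 1000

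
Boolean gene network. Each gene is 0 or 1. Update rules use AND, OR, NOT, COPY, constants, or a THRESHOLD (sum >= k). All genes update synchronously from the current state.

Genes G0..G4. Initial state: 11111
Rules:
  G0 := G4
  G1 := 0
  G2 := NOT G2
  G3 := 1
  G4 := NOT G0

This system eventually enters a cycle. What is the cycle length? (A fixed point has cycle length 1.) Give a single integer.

Step 0: 11111
Step 1: G0=G4=1 G1=0(const) G2=NOT G2=NOT 1=0 G3=1(const) G4=NOT G0=NOT 1=0 -> 10010
Step 2: G0=G4=0 G1=0(const) G2=NOT G2=NOT 0=1 G3=1(const) G4=NOT G0=NOT 1=0 -> 00110
Step 3: G0=G4=0 G1=0(const) G2=NOT G2=NOT 1=0 G3=1(const) G4=NOT G0=NOT 0=1 -> 00011
Step 4: G0=G4=1 G1=0(const) G2=NOT G2=NOT 0=1 G3=1(const) G4=NOT G0=NOT 0=1 -> 10111
Step 5: G0=G4=1 G1=0(const) G2=NOT G2=NOT 1=0 G3=1(const) G4=NOT G0=NOT 1=0 -> 10010
State from step 5 equals state from step 1 -> cycle length 4

Answer: 4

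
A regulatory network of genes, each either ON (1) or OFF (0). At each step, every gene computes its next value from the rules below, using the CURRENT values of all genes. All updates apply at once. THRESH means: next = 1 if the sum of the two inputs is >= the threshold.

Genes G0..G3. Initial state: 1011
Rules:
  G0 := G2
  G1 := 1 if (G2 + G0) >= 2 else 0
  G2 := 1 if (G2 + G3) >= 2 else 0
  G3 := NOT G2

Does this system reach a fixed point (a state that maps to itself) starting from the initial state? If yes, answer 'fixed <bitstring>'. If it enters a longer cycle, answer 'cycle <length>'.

Answer: fixed 0001

Derivation:
Step 0: 1011
Step 1: G0=G2=1 G1=(1+1>=2)=1 G2=(1+1>=2)=1 G3=NOT G2=NOT 1=0 -> 1110
Step 2: G0=G2=1 G1=(1+1>=2)=1 G2=(1+0>=2)=0 G3=NOT G2=NOT 1=0 -> 1100
Step 3: G0=G2=0 G1=(0+1>=2)=0 G2=(0+0>=2)=0 G3=NOT G2=NOT 0=1 -> 0001
Step 4: G0=G2=0 G1=(0+0>=2)=0 G2=(0+1>=2)=0 G3=NOT G2=NOT 0=1 -> 0001
Fixed point reached at step 3: 0001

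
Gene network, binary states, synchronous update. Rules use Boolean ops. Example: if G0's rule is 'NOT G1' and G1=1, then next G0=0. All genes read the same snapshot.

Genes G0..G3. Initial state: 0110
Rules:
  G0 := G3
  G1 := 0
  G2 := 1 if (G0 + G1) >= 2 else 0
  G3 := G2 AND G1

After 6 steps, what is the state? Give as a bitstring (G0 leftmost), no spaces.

Step 1: G0=G3=0 G1=0(const) G2=(0+1>=2)=0 G3=G2&G1=1&1=1 -> 0001
Step 2: G0=G3=1 G1=0(const) G2=(0+0>=2)=0 G3=G2&G1=0&0=0 -> 1000
Step 3: G0=G3=0 G1=0(const) G2=(1+0>=2)=0 G3=G2&G1=0&0=0 -> 0000
Step 4: G0=G3=0 G1=0(const) G2=(0+0>=2)=0 G3=G2&G1=0&0=0 -> 0000
Step 5: G0=G3=0 G1=0(const) G2=(0+0>=2)=0 G3=G2&G1=0&0=0 -> 0000
Step 6: G0=G3=0 G1=0(const) G2=(0+0>=2)=0 G3=G2&G1=0&0=0 -> 0000

0000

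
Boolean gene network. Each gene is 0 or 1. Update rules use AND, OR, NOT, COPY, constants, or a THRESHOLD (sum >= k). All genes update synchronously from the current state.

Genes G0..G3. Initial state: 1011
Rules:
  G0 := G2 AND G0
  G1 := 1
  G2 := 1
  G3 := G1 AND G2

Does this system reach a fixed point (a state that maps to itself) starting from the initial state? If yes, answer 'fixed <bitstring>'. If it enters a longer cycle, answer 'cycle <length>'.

Answer: fixed 1111

Derivation:
Step 0: 1011
Step 1: G0=G2&G0=1&1=1 G1=1(const) G2=1(const) G3=G1&G2=0&1=0 -> 1110
Step 2: G0=G2&G0=1&1=1 G1=1(const) G2=1(const) G3=G1&G2=1&1=1 -> 1111
Step 3: G0=G2&G0=1&1=1 G1=1(const) G2=1(const) G3=G1&G2=1&1=1 -> 1111
Fixed point reached at step 2: 1111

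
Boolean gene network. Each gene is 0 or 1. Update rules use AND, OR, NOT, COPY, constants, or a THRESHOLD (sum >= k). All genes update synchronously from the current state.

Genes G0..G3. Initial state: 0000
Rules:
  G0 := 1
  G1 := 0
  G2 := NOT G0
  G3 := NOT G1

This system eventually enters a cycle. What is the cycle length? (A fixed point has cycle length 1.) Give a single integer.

Step 0: 0000
Step 1: G0=1(const) G1=0(const) G2=NOT G0=NOT 0=1 G3=NOT G1=NOT 0=1 -> 1011
Step 2: G0=1(const) G1=0(const) G2=NOT G0=NOT 1=0 G3=NOT G1=NOT 0=1 -> 1001
Step 3: G0=1(const) G1=0(const) G2=NOT G0=NOT 1=0 G3=NOT G1=NOT 0=1 -> 1001
State from step 3 equals state from step 2 -> cycle length 1

Answer: 1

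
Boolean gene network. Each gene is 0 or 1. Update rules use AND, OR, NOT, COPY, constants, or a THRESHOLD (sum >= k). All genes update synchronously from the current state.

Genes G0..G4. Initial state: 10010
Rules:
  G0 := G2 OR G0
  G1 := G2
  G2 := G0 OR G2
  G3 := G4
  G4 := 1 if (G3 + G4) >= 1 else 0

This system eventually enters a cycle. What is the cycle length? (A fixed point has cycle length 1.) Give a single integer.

Answer: 1

Derivation:
Step 0: 10010
Step 1: G0=G2|G0=0|1=1 G1=G2=0 G2=G0|G2=1|0=1 G3=G4=0 G4=(1+0>=1)=1 -> 10101
Step 2: G0=G2|G0=1|1=1 G1=G2=1 G2=G0|G2=1|1=1 G3=G4=1 G4=(0+1>=1)=1 -> 11111
Step 3: G0=G2|G0=1|1=1 G1=G2=1 G2=G0|G2=1|1=1 G3=G4=1 G4=(1+1>=1)=1 -> 11111
State from step 3 equals state from step 2 -> cycle length 1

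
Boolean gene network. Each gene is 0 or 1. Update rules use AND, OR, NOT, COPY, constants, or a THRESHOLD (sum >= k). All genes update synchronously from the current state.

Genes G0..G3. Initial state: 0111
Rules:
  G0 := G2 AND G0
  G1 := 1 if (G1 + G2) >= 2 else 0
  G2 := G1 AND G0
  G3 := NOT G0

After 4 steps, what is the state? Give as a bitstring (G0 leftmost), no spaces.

Step 1: G0=G2&G0=1&0=0 G1=(1+1>=2)=1 G2=G1&G0=1&0=0 G3=NOT G0=NOT 0=1 -> 0101
Step 2: G0=G2&G0=0&0=0 G1=(1+0>=2)=0 G2=G1&G0=1&0=0 G3=NOT G0=NOT 0=1 -> 0001
Step 3: G0=G2&G0=0&0=0 G1=(0+0>=2)=0 G2=G1&G0=0&0=0 G3=NOT G0=NOT 0=1 -> 0001
Step 4: G0=G2&G0=0&0=0 G1=(0+0>=2)=0 G2=G1&G0=0&0=0 G3=NOT G0=NOT 0=1 -> 0001

0001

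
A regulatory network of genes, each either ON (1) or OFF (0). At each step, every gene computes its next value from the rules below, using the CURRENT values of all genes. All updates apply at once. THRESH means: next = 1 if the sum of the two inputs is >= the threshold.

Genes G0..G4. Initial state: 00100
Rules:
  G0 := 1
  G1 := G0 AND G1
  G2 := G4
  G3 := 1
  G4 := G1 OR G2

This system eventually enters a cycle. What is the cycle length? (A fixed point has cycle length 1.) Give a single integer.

Step 0: 00100
Step 1: G0=1(const) G1=G0&G1=0&0=0 G2=G4=0 G3=1(const) G4=G1|G2=0|1=1 -> 10011
Step 2: G0=1(const) G1=G0&G1=1&0=0 G2=G4=1 G3=1(const) G4=G1|G2=0|0=0 -> 10110
Step 3: G0=1(const) G1=G0&G1=1&0=0 G2=G4=0 G3=1(const) G4=G1|G2=0|1=1 -> 10011
State from step 3 equals state from step 1 -> cycle length 2

Answer: 2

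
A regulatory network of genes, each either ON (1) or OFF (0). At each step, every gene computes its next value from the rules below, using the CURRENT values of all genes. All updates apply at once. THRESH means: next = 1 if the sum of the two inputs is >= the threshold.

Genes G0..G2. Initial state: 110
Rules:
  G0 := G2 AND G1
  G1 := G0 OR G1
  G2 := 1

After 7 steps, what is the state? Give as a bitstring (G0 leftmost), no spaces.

Step 1: G0=G2&G1=0&1=0 G1=G0|G1=1|1=1 G2=1(const) -> 011
Step 2: G0=G2&G1=1&1=1 G1=G0|G1=0|1=1 G2=1(const) -> 111
Step 3: G0=G2&G1=1&1=1 G1=G0|G1=1|1=1 G2=1(const) -> 111
Step 4: G0=G2&G1=1&1=1 G1=G0|G1=1|1=1 G2=1(const) -> 111
Step 5: G0=G2&G1=1&1=1 G1=G0|G1=1|1=1 G2=1(const) -> 111
Step 6: G0=G2&G1=1&1=1 G1=G0|G1=1|1=1 G2=1(const) -> 111
Step 7: G0=G2&G1=1&1=1 G1=G0|G1=1|1=1 G2=1(const) -> 111

111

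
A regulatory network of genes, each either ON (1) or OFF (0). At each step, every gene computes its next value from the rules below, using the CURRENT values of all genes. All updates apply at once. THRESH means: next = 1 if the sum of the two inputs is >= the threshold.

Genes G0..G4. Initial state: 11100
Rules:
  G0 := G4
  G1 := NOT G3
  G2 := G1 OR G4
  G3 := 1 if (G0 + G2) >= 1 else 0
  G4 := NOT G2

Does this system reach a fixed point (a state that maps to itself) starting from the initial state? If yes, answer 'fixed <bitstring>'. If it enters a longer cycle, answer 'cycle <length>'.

Answer: cycle 5

Derivation:
Step 0: 11100
Step 1: G0=G4=0 G1=NOT G3=NOT 0=1 G2=G1|G4=1|0=1 G3=(1+1>=1)=1 G4=NOT G2=NOT 1=0 -> 01110
Step 2: G0=G4=0 G1=NOT G3=NOT 1=0 G2=G1|G4=1|0=1 G3=(0+1>=1)=1 G4=NOT G2=NOT 1=0 -> 00110
Step 3: G0=G4=0 G1=NOT G3=NOT 1=0 G2=G1|G4=0|0=0 G3=(0+1>=1)=1 G4=NOT G2=NOT 1=0 -> 00010
Step 4: G0=G4=0 G1=NOT G3=NOT 1=0 G2=G1|G4=0|0=0 G3=(0+0>=1)=0 G4=NOT G2=NOT 0=1 -> 00001
Step 5: G0=G4=1 G1=NOT G3=NOT 0=1 G2=G1|G4=0|1=1 G3=(0+0>=1)=0 G4=NOT G2=NOT 0=1 -> 11101
Step 6: G0=G4=1 G1=NOT G3=NOT 0=1 G2=G1|G4=1|1=1 G3=(1+1>=1)=1 G4=NOT G2=NOT 1=0 -> 11110
Step 7: G0=G4=0 G1=NOT G3=NOT 1=0 G2=G1|G4=1|0=1 G3=(1+1>=1)=1 G4=NOT G2=NOT 1=0 -> 00110
Cycle of length 5 starting at step 2 -> no fixed point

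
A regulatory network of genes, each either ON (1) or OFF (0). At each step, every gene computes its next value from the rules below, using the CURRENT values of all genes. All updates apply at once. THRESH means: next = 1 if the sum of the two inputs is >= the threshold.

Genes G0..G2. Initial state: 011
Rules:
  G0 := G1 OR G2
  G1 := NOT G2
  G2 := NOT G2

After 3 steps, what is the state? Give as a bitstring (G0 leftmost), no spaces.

Step 1: G0=G1|G2=1|1=1 G1=NOT G2=NOT 1=0 G2=NOT G2=NOT 1=0 -> 100
Step 2: G0=G1|G2=0|0=0 G1=NOT G2=NOT 0=1 G2=NOT G2=NOT 0=1 -> 011
Step 3: G0=G1|G2=1|1=1 G1=NOT G2=NOT 1=0 G2=NOT G2=NOT 1=0 -> 100

100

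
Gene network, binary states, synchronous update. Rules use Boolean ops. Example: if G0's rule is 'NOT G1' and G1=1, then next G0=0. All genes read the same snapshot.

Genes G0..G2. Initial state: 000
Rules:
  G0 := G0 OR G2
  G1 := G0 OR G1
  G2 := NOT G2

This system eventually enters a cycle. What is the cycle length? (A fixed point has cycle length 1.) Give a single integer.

Step 0: 000
Step 1: G0=G0|G2=0|0=0 G1=G0|G1=0|0=0 G2=NOT G2=NOT 0=1 -> 001
Step 2: G0=G0|G2=0|1=1 G1=G0|G1=0|0=0 G2=NOT G2=NOT 1=0 -> 100
Step 3: G0=G0|G2=1|0=1 G1=G0|G1=1|0=1 G2=NOT G2=NOT 0=1 -> 111
Step 4: G0=G0|G2=1|1=1 G1=G0|G1=1|1=1 G2=NOT G2=NOT 1=0 -> 110
Step 5: G0=G0|G2=1|0=1 G1=G0|G1=1|1=1 G2=NOT G2=NOT 0=1 -> 111
State from step 5 equals state from step 3 -> cycle length 2

Answer: 2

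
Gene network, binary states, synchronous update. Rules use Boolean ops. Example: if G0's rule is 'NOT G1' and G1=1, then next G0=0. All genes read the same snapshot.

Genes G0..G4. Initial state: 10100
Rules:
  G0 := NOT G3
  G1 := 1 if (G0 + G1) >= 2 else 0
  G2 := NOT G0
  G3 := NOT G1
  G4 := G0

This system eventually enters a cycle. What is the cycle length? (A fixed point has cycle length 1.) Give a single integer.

Step 0: 10100
Step 1: G0=NOT G3=NOT 0=1 G1=(1+0>=2)=0 G2=NOT G0=NOT 1=0 G3=NOT G1=NOT 0=1 G4=G0=1 -> 10011
Step 2: G0=NOT G3=NOT 1=0 G1=(1+0>=2)=0 G2=NOT G0=NOT 1=0 G3=NOT G1=NOT 0=1 G4=G0=1 -> 00011
Step 3: G0=NOT G3=NOT 1=0 G1=(0+0>=2)=0 G2=NOT G0=NOT 0=1 G3=NOT G1=NOT 0=1 G4=G0=0 -> 00110
Step 4: G0=NOT G3=NOT 1=0 G1=(0+0>=2)=0 G2=NOT G0=NOT 0=1 G3=NOT G1=NOT 0=1 G4=G0=0 -> 00110
State from step 4 equals state from step 3 -> cycle length 1

Answer: 1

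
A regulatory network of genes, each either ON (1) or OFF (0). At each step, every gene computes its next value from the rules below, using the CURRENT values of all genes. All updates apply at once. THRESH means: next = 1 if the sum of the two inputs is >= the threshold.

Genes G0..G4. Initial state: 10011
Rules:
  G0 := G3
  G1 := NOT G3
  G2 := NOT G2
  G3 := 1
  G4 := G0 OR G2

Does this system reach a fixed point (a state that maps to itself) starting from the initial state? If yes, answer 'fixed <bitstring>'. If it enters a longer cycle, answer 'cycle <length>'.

Step 0: 10011
Step 1: G0=G3=1 G1=NOT G3=NOT 1=0 G2=NOT G2=NOT 0=1 G3=1(const) G4=G0|G2=1|0=1 -> 10111
Step 2: G0=G3=1 G1=NOT G3=NOT 1=0 G2=NOT G2=NOT 1=0 G3=1(const) G4=G0|G2=1|1=1 -> 10011
Cycle of length 2 starting at step 0 -> no fixed point

Answer: cycle 2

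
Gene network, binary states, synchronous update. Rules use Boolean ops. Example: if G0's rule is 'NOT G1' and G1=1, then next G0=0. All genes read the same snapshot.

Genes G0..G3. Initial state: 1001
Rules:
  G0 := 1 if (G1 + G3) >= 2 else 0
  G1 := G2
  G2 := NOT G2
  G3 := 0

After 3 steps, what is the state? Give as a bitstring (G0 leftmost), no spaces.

Step 1: G0=(0+1>=2)=0 G1=G2=0 G2=NOT G2=NOT 0=1 G3=0(const) -> 0010
Step 2: G0=(0+0>=2)=0 G1=G2=1 G2=NOT G2=NOT 1=0 G3=0(const) -> 0100
Step 3: G0=(1+0>=2)=0 G1=G2=0 G2=NOT G2=NOT 0=1 G3=0(const) -> 0010

0010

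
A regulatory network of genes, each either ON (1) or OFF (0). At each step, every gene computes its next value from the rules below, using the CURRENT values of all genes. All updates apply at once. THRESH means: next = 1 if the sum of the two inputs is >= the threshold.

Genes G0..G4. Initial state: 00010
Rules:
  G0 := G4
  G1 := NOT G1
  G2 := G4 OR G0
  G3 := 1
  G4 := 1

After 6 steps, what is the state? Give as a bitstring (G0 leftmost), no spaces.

Step 1: G0=G4=0 G1=NOT G1=NOT 0=1 G2=G4|G0=0|0=0 G3=1(const) G4=1(const) -> 01011
Step 2: G0=G4=1 G1=NOT G1=NOT 1=0 G2=G4|G0=1|0=1 G3=1(const) G4=1(const) -> 10111
Step 3: G0=G4=1 G1=NOT G1=NOT 0=1 G2=G4|G0=1|1=1 G3=1(const) G4=1(const) -> 11111
Step 4: G0=G4=1 G1=NOT G1=NOT 1=0 G2=G4|G0=1|1=1 G3=1(const) G4=1(const) -> 10111
Step 5: G0=G4=1 G1=NOT G1=NOT 0=1 G2=G4|G0=1|1=1 G3=1(const) G4=1(const) -> 11111
Step 6: G0=G4=1 G1=NOT G1=NOT 1=0 G2=G4|G0=1|1=1 G3=1(const) G4=1(const) -> 10111

10111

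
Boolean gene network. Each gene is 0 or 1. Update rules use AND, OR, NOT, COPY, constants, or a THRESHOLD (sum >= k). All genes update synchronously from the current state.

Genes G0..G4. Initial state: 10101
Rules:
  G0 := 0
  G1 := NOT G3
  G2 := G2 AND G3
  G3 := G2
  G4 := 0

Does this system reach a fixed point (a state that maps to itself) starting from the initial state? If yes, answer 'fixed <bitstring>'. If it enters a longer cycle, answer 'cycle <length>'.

Step 0: 10101
Step 1: G0=0(const) G1=NOT G3=NOT 0=1 G2=G2&G3=1&0=0 G3=G2=1 G4=0(const) -> 01010
Step 2: G0=0(const) G1=NOT G3=NOT 1=0 G2=G2&G3=0&1=0 G3=G2=0 G4=0(const) -> 00000
Step 3: G0=0(const) G1=NOT G3=NOT 0=1 G2=G2&G3=0&0=0 G3=G2=0 G4=0(const) -> 01000
Step 4: G0=0(const) G1=NOT G3=NOT 0=1 G2=G2&G3=0&0=0 G3=G2=0 G4=0(const) -> 01000
Fixed point reached at step 3: 01000

Answer: fixed 01000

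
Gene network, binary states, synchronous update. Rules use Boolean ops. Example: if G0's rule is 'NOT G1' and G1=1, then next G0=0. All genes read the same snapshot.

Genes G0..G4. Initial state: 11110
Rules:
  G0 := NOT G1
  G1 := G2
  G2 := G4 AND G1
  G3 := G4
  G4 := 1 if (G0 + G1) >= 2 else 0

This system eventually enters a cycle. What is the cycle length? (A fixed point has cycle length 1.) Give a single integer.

Step 0: 11110
Step 1: G0=NOT G1=NOT 1=0 G1=G2=1 G2=G4&G1=0&1=0 G3=G4=0 G4=(1+1>=2)=1 -> 01001
Step 2: G0=NOT G1=NOT 1=0 G1=G2=0 G2=G4&G1=1&1=1 G3=G4=1 G4=(0+1>=2)=0 -> 00110
Step 3: G0=NOT G1=NOT 0=1 G1=G2=1 G2=G4&G1=0&0=0 G3=G4=0 G4=(0+0>=2)=0 -> 11000
Step 4: G0=NOT G1=NOT 1=0 G1=G2=0 G2=G4&G1=0&1=0 G3=G4=0 G4=(1+1>=2)=1 -> 00001
Step 5: G0=NOT G1=NOT 0=1 G1=G2=0 G2=G4&G1=1&0=0 G3=G4=1 G4=(0+0>=2)=0 -> 10010
Step 6: G0=NOT G1=NOT 0=1 G1=G2=0 G2=G4&G1=0&0=0 G3=G4=0 G4=(1+0>=2)=0 -> 10000
Step 7: G0=NOT G1=NOT 0=1 G1=G2=0 G2=G4&G1=0&0=0 G3=G4=0 G4=(1+0>=2)=0 -> 10000
State from step 7 equals state from step 6 -> cycle length 1

Answer: 1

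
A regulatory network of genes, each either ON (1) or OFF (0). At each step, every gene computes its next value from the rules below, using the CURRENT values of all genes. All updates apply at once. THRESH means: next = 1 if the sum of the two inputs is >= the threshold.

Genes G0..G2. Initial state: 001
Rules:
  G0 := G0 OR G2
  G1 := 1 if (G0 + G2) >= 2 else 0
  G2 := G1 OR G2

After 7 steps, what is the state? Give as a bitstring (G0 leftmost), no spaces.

Step 1: G0=G0|G2=0|1=1 G1=(0+1>=2)=0 G2=G1|G2=0|1=1 -> 101
Step 2: G0=G0|G2=1|1=1 G1=(1+1>=2)=1 G2=G1|G2=0|1=1 -> 111
Step 3: G0=G0|G2=1|1=1 G1=(1+1>=2)=1 G2=G1|G2=1|1=1 -> 111
Step 4: G0=G0|G2=1|1=1 G1=(1+1>=2)=1 G2=G1|G2=1|1=1 -> 111
Step 5: G0=G0|G2=1|1=1 G1=(1+1>=2)=1 G2=G1|G2=1|1=1 -> 111
Step 6: G0=G0|G2=1|1=1 G1=(1+1>=2)=1 G2=G1|G2=1|1=1 -> 111
Step 7: G0=G0|G2=1|1=1 G1=(1+1>=2)=1 G2=G1|G2=1|1=1 -> 111

111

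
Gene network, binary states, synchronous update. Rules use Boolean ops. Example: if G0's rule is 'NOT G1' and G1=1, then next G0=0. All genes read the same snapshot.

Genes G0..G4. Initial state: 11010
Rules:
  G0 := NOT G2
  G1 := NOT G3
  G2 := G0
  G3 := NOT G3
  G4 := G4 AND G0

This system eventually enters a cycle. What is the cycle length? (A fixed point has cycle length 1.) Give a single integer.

Answer: 4

Derivation:
Step 0: 11010
Step 1: G0=NOT G2=NOT 0=1 G1=NOT G3=NOT 1=0 G2=G0=1 G3=NOT G3=NOT 1=0 G4=G4&G0=0&1=0 -> 10100
Step 2: G0=NOT G2=NOT 1=0 G1=NOT G3=NOT 0=1 G2=G0=1 G3=NOT G3=NOT 0=1 G4=G4&G0=0&1=0 -> 01110
Step 3: G0=NOT G2=NOT 1=0 G1=NOT G3=NOT 1=0 G2=G0=0 G3=NOT G3=NOT 1=0 G4=G4&G0=0&0=0 -> 00000
Step 4: G0=NOT G2=NOT 0=1 G1=NOT G3=NOT 0=1 G2=G0=0 G3=NOT G3=NOT 0=1 G4=G4&G0=0&0=0 -> 11010
State from step 4 equals state from step 0 -> cycle length 4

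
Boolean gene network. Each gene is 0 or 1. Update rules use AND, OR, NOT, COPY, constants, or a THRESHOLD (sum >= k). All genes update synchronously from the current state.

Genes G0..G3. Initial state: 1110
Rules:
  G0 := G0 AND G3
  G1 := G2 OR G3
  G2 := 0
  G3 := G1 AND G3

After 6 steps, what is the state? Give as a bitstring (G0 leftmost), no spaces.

Step 1: G0=G0&G3=1&0=0 G1=G2|G3=1|0=1 G2=0(const) G3=G1&G3=1&0=0 -> 0100
Step 2: G0=G0&G3=0&0=0 G1=G2|G3=0|0=0 G2=0(const) G3=G1&G3=1&0=0 -> 0000
Step 3: G0=G0&G3=0&0=0 G1=G2|G3=0|0=0 G2=0(const) G3=G1&G3=0&0=0 -> 0000
Step 4: G0=G0&G3=0&0=0 G1=G2|G3=0|0=0 G2=0(const) G3=G1&G3=0&0=0 -> 0000
Step 5: G0=G0&G3=0&0=0 G1=G2|G3=0|0=0 G2=0(const) G3=G1&G3=0&0=0 -> 0000
Step 6: G0=G0&G3=0&0=0 G1=G2|G3=0|0=0 G2=0(const) G3=G1&G3=0&0=0 -> 0000

0000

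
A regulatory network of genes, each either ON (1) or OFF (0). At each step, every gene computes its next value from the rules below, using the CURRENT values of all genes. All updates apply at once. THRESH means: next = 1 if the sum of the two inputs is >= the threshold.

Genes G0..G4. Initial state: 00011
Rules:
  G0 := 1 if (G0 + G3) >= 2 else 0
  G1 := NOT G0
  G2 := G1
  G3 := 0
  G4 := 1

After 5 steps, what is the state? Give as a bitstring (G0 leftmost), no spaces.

Step 1: G0=(0+1>=2)=0 G1=NOT G0=NOT 0=1 G2=G1=0 G3=0(const) G4=1(const) -> 01001
Step 2: G0=(0+0>=2)=0 G1=NOT G0=NOT 0=1 G2=G1=1 G3=0(const) G4=1(const) -> 01101
Step 3: G0=(0+0>=2)=0 G1=NOT G0=NOT 0=1 G2=G1=1 G3=0(const) G4=1(const) -> 01101
Step 4: G0=(0+0>=2)=0 G1=NOT G0=NOT 0=1 G2=G1=1 G3=0(const) G4=1(const) -> 01101
Step 5: G0=(0+0>=2)=0 G1=NOT G0=NOT 0=1 G2=G1=1 G3=0(const) G4=1(const) -> 01101

01101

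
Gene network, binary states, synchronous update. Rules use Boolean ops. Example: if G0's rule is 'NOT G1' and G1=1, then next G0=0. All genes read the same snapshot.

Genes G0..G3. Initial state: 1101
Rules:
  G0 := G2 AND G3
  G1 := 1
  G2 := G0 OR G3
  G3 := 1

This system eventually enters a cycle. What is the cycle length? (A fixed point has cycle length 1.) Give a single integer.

Answer: 1

Derivation:
Step 0: 1101
Step 1: G0=G2&G3=0&1=0 G1=1(const) G2=G0|G3=1|1=1 G3=1(const) -> 0111
Step 2: G0=G2&G3=1&1=1 G1=1(const) G2=G0|G3=0|1=1 G3=1(const) -> 1111
Step 3: G0=G2&G3=1&1=1 G1=1(const) G2=G0|G3=1|1=1 G3=1(const) -> 1111
State from step 3 equals state from step 2 -> cycle length 1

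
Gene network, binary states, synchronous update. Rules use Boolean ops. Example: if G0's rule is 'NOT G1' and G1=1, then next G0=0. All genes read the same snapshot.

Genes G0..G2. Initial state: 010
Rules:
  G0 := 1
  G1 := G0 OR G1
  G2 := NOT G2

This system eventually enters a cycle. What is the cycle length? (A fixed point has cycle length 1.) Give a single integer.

Step 0: 010
Step 1: G0=1(const) G1=G0|G1=0|1=1 G2=NOT G2=NOT 0=1 -> 111
Step 2: G0=1(const) G1=G0|G1=1|1=1 G2=NOT G2=NOT 1=0 -> 110
Step 3: G0=1(const) G1=G0|G1=1|1=1 G2=NOT G2=NOT 0=1 -> 111
State from step 3 equals state from step 1 -> cycle length 2

Answer: 2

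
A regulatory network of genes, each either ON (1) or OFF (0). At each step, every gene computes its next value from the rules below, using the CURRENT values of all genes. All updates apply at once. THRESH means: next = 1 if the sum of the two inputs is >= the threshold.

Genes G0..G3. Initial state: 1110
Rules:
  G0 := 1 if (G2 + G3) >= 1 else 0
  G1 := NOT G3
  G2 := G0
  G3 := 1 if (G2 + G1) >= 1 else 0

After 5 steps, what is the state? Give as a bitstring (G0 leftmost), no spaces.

Step 1: G0=(1+0>=1)=1 G1=NOT G3=NOT 0=1 G2=G0=1 G3=(1+1>=1)=1 -> 1111
Step 2: G0=(1+1>=1)=1 G1=NOT G3=NOT 1=0 G2=G0=1 G3=(1+1>=1)=1 -> 1011
Step 3: G0=(1+1>=1)=1 G1=NOT G3=NOT 1=0 G2=G0=1 G3=(1+0>=1)=1 -> 1011
Step 4: G0=(1+1>=1)=1 G1=NOT G3=NOT 1=0 G2=G0=1 G3=(1+0>=1)=1 -> 1011
Step 5: G0=(1+1>=1)=1 G1=NOT G3=NOT 1=0 G2=G0=1 G3=(1+0>=1)=1 -> 1011

1011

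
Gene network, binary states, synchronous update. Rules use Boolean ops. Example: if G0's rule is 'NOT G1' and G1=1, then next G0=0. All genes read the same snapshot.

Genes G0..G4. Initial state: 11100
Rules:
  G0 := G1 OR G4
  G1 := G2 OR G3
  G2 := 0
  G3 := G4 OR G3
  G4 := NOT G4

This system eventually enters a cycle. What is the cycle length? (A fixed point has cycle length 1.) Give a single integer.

Answer: 2

Derivation:
Step 0: 11100
Step 1: G0=G1|G4=1|0=1 G1=G2|G3=1|0=1 G2=0(const) G3=G4|G3=0|0=0 G4=NOT G4=NOT 0=1 -> 11001
Step 2: G0=G1|G4=1|1=1 G1=G2|G3=0|0=0 G2=0(const) G3=G4|G3=1|0=1 G4=NOT G4=NOT 1=0 -> 10010
Step 3: G0=G1|G4=0|0=0 G1=G2|G3=0|1=1 G2=0(const) G3=G4|G3=0|1=1 G4=NOT G4=NOT 0=1 -> 01011
Step 4: G0=G1|G4=1|1=1 G1=G2|G3=0|1=1 G2=0(const) G3=G4|G3=1|1=1 G4=NOT G4=NOT 1=0 -> 11010
Step 5: G0=G1|G4=1|0=1 G1=G2|G3=0|1=1 G2=0(const) G3=G4|G3=0|1=1 G4=NOT G4=NOT 0=1 -> 11011
Step 6: G0=G1|G4=1|1=1 G1=G2|G3=0|1=1 G2=0(const) G3=G4|G3=1|1=1 G4=NOT G4=NOT 1=0 -> 11010
State from step 6 equals state from step 4 -> cycle length 2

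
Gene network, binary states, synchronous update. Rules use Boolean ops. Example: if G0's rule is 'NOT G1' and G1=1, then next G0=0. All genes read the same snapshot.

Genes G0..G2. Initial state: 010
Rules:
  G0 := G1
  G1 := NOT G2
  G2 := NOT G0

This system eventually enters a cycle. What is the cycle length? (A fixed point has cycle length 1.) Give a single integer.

Answer: 3

Derivation:
Step 0: 010
Step 1: G0=G1=1 G1=NOT G2=NOT 0=1 G2=NOT G0=NOT 0=1 -> 111
Step 2: G0=G1=1 G1=NOT G2=NOT 1=0 G2=NOT G0=NOT 1=0 -> 100
Step 3: G0=G1=0 G1=NOT G2=NOT 0=1 G2=NOT G0=NOT 1=0 -> 010
State from step 3 equals state from step 0 -> cycle length 3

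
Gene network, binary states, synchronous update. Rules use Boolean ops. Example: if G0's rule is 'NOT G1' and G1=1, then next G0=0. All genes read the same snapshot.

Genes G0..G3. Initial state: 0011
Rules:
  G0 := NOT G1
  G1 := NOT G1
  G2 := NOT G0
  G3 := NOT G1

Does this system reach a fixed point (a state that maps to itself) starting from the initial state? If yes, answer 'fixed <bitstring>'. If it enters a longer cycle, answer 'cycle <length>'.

Answer: cycle 2

Derivation:
Step 0: 0011
Step 1: G0=NOT G1=NOT 0=1 G1=NOT G1=NOT 0=1 G2=NOT G0=NOT 0=1 G3=NOT G1=NOT 0=1 -> 1111
Step 2: G0=NOT G1=NOT 1=0 G1=NOT G1=NOT 1=0 G2=NOT G0=NOT 1=0 G3=NOT G1=NOT 1=0 -> 0000
Step 3: G0=NOT G1=NOT 0=1 G1=NOT G1=NOT 0=1 G2=NOT G0=NOT 0=1 G3=NOT G1=NOT 0=1 -> 1111
Cycle of length 2 starting at step 1 -> no fixed point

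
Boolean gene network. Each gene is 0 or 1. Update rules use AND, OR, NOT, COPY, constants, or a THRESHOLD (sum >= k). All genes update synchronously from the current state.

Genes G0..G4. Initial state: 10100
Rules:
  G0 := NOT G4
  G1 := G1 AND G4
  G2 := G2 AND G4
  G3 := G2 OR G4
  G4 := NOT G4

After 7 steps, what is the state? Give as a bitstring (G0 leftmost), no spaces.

Step 1: G0=NOT G4=NOT 0=1 G1=G1&G4=0&0=0 G2=G2&G4=1&0=0 G3=G2|G4=1|0=1 G4=NOT G4=NOT 0=1 -> 10011
Step 2: G0=NOT G4=NOT 1=0 G1=G1&G4=0&1=0 G2=G2&G4=0&1=0 G3=G2|G4=0|1=1 G4=NOT G4=NOT 1=0 -> 00010
Step 3: G0=NOT G4=NOT 0=1 G1=G1&G4=0&0=0 G2=G2&G4=0&0=0 G3=G2|G4=0|0=0 G4=NOT G4=NOT 0=1 -> 10001
Step 4: G0=NOT G4=NOT 1=0 G1=G1&G4=0&1=0 G2=G2&G4=0&1=0 G3=G2|G4=0|1=1 G4=NOT G4=NOT 1=0 -> 00010
Step 5: G0=NOT G4=NOT 0=1 G1=G1&G4=0&0=0 G2=G2&G4=0&0=0 G3=G2|G4=0|0=0 G4=NOT G4=NOT 0=1 -> 10001
Step 6: G0=NOT G4=NOT 1=0 G1=G1&G4=0&1=0 G2=G2&G4=0&1=0 G3=G2|G4=0|1=1 G4=NOT G4=NOT 1=0 -> 00010
Step 7: G0=NOT G4=NOT 0=1 G1=G1&G4=0&0=0 G2=G2&G4=0&0=0 G3=G2|G4=0|0=0 G4=NOT G4=NOT 0=1 -> 10001

10001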